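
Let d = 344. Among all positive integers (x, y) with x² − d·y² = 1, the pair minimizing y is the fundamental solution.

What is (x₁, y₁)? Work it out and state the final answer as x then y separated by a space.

10405 561

√344 = [18; 1,1,4,1,3,1,4,1,1,36, …], period ℓ=10 (even) → k=9
i=0: a=18 ⇒ p=18, q=1
…
i=2: a=1 ⇒ p=37, q=2
i=3: a=4 ⇒ p=167, q=9
…
i=5: a=3 ⇒ p=779, q=42
i=6: a=1 ⇒ p=983, q=53
…
i=8: a=1 ⇒ p=5694, q=307
i=9: a=1 ⇒ p=10405, q=561
(x₁, y₁) = (10405, 561);  10405² − 344·561² = 1 ✓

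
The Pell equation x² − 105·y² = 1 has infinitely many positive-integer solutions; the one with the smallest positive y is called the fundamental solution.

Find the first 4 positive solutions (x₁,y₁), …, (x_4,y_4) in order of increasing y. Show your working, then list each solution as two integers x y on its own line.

√105 → a₀=10, period (4,20); ℓ=2 even so k=1
step 0: (10, 1)  from 10·(1,0) + (0,1)
step 1: (41, 4)  from 4·(10,1) + (1,0)
(x₁, y₁) = (41, 4);  41² − 105·4² = 1 ✓
n=2: (41,4)∘(41,4) = (41·41+105·4·4, 41·4+4·41) = (3361,328)
n=3: (3361,328)∘(41,4) = (41·3361+105·4·328, 41·328+4·3361) = (275561,26892)
n=4: (275561,26892)∘(41,4) = (41·275561+105·4·26892, 41·26892+4·275561) = (22592641,2204816)

41 4
3361 328
275561 26892
22592641 2204816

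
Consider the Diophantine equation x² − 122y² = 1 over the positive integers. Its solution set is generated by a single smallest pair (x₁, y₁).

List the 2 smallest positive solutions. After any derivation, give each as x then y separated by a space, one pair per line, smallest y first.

243 22
118097 10692

√122 → a₀=11, period (22); ℓ=1 odd so k=1
k=0  a_k=11  p_k/q_k = 11/1
k=1  a_k=22  p_k/q_k = 243/22
(x₁, y₁) = (243, 22);  243² − 122·22² = 1 ✓
(243+22√122)^2 = 118097 + 10692√122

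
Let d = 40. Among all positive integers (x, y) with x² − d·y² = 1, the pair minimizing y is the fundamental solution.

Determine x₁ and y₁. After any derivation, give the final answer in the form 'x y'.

19 3

[6; 3,12] for √40; ℓ=2 ⇒ convergent index 1
a_0=6:  p_0=6·1+0=6,  q_0=6·0+1=1
a_1=3:  p_1=3·6+1=19,  q_1=3·1+0=3
→ (19, 3).  Check: 19²=361, 40·3²=360, difference 1.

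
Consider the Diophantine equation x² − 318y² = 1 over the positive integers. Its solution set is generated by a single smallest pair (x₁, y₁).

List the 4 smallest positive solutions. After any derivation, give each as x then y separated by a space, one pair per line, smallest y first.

√318 = [17; 1,4,1,34, …], period ℓ=4 (even) → k=3
step 0: (17, 1)  from 17·(1,0) + (0,1)
step 1: (18, 1)  from 1·(17,1) + (1,0)
step 2: (89, 5)  from 4·(18,1) + (17,1)
step 3: (107, 6)  from 1·(89,5) + (18,1)
fundamental: x₁=107, y₁=6  (since 11449 − 318·36 = 1)
(x_2, y_2) = (107·107 + 318·6·6, 107·6 + 6·107) = (22897, 1284)
(x_3, y_3) = (107·22897 + 318·6·1284, 107·1284 + 6·22897) = (4899851, 274770)
(x_4, y_4) = (107·4899851 + 318·6·274770, 107·274770 + 6·4899851) = (1048545217, 58799496)

107 6
22897 1284
4899851 274770
1048545217 58799496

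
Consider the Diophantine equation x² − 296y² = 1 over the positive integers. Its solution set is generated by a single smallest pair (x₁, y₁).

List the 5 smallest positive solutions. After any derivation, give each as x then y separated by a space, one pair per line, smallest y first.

√296 = [17; 4,1,7,1,4,34, …], period ℓ=6 (even) → k=5
a_0=17:  p_0=17·1+0=17,  q_0=17·0+1=1
…
a_3=7:  p_3=7·86+69=671,  q_3=7·5+4=39
a_4=1:  p_4=1·671+86=757,  q_4=1·39+5=44
a_5=4:  p_5=4·757+671=3699,  q_5=4·44+39=215
→ (3699, 215).  Check: 3699²=13682601, 296·215²=13682600, difference 1.
n=2: (3699,215)∘(3699,215) = (3699·3699+296·215·215, 3699·215+215·3699) = (27365201,1590570)
n=3: (27365201,1590570)∘(3699,215) = (3699·27365201+296·215·1590570, 3699·1590570+215·27365201) = (202447753299,11767036645)
n=4: (202447753299,11767036645)∘(3699,215) = (3699·202447753299+296·215·11767036645, 3699·11767036645+215·202447753299) = (1497708451540801,87052535509140)
n=5: (1497708451540801,87052535509140)∘(3699,215) = (3699·1497708451540801+296·215·87052535509140, 3699·87052535509140+215·1497708451540801) = (11080046922051092499,644014645929581075)

3699 215
27365201 1590570
202447753299 11767036645
1497708451540801 87052535509140
11080046922051092499 644014645929581075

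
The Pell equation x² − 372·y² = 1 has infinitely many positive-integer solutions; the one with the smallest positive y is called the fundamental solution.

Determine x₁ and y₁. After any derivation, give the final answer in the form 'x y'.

√372 → a₀=19, period (3,2,12,2,3,38); ℓ=6 even so k=5
k=0  a_k=19  p_k/q_k = 19/1
…
k=4  a_k=2  p_k/q_k = 3491/181
k=5  a_k=3  p_k/q_k = 12151/630
→ (12151, 630).  Check: 12151²=147646801, 372·630²=147646800, difference 1.

12151 630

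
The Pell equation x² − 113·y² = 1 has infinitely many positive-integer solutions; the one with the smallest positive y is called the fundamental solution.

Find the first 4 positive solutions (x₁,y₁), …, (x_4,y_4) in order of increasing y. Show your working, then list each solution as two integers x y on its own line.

1204353 113296
2900932297217 272896754976
6987493029899166849 657328051091107760
16830816386073401651890177 1583310020631184911403584

[10; 1,1,1,2,2,1,1,1,20] for √113; ℓ=9 ⇒ convergent index 17
i=0: a=10 ⇒ p=10, q=1
i=1: a=1 ⇒ p=11, q=1
…
i=3: a=1 ⇒ p=32, q=3
…
i=5: a=2 ⇒ p=202, q=19
i=6: a=1 ⇒ p=287, q=27
…
i=9: a=20 ⇒ p=16009, q=1506
i=10: a=1 ⇒ p=16785, q=1579
i=11: a=1 ⇒ p=32794, q=3085
…
i=13: a=2 ⇒ p=131952, q=12413
…
i=16: a=1 ⇒ p=758918, q=71393
i=17: a=1 ⇒ p=1204353, q=113296
(x₁, y₁) = (1204353, 113296);  1204353² − 113·113296² = 1 ✓
k=2:  x_2 = 1204353·1204353+113·113296·113296 = 2900932297217,  y_2 = 1204353·113296+113296·1204353 = 272896754976
k=3:  x_3 = 1204353·2900932297217+113·113296·272896754976 = 6987493029899166849,  y_3 = 1204353·272896754976+113296·2900932297217 = 657328051091107760
k=4:  x_4 = 1204353·6987493029899166849+113·113296·657328051091107760 = 16830816386073401651890177,  y_4 = 1204353·657328051091107760+113296·6987493029899166849 = 1583310020631184911403584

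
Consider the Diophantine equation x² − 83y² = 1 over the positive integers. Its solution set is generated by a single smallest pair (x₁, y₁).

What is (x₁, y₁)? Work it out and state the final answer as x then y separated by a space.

82 9

d=83: √d = [9; 9,18] (ℓ=2, even), read p_1/q_1
k=0  a_k=9  p_k/q_k = 9/1
k=1  a_k=9  p_k/q_k = 82/9
fundamental: x₁=82, y₁=9  (since 6724 − 83·81 = 1)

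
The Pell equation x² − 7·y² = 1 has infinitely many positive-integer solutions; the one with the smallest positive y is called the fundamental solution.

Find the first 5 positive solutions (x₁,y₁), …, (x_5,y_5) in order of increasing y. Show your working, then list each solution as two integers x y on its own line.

8 3
127 48
2024 765
32257 12192
514088 194307

d=7: √d = [2; 1,1,1,4] (ℓ=4, even), read p_3/q_3
step 0: (2, 1)  from 2·(1,0) + (0,1)
…
step 2: (5, 2)  from 1·(3,1) + (2,1)
step 3: (8, 3)  from 1·(5,2) + (3,1)
→ (8, 3).  Check: 8²=64, 7·3²=63, difference 1.
(x_2, y_2) = (8·8 + 7·3·3, 8·3 + 3·8) = (127, 48)
(x_3, y_3) = (8·127 + 7·3·48, 8·48 + 3·127) = (2024, 765)
(x_4, y_4) = (8·2024 + 7·3·765, 8·765 + 3·2024) = (32257, 12192)
(x_5, y_5) = (8·32257 + 7·3·12192, 8·12192 + 3·32257) = (514088, 194307)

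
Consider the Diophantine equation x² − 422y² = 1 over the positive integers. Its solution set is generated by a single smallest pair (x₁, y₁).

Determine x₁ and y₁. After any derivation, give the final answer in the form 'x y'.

7022501 341850

√422 → a₀=20, period (1,1,5,2,1,…,1,1,40); ℓ=14 even so k=13
a_0=20:  p_0=20·1+0=20,  q_0=20·0+1=1
a_1=1:  p_1=1·20+1=21,  q_1=1·1+0=1
…
a_5=1:  p_5=1·493+226=719,  q_5=1·24+11=35
…
a_7=20:  p_7=20·2650+719=53719,  q_7=20·129+35=2615
…
a_9=1:  p_9=1·163807+53719=217526,  q_9=1·7974+2615=10589
a_10=2:  p_10=2·217526+163807=598859,  q_10=2·10589+7974=29152
…
a_12=1:  p_12=1·3211821+598859=3810680,  q_12=1·156349+29152=185501
a_13=1:  p_13=1·3810680+3211821=7022501,  q_13=1·185501+156349=341850
fundamental: x₁=7022501, y₁=341850  (since 49315520295001 − 422·116861422500 = 1)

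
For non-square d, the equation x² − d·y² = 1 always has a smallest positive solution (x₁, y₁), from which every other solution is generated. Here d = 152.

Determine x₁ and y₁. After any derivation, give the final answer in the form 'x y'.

√152 = [12; 3,24, …], period ℓ=2 (even) → k=1
step 0: (12, 1)  from 12·(1,0) + (0,1)
step 1: (37, 3)  from 3·(12,1) + (1,0)
(x₁, y₁) = (37, 3);  37² − 152·3² = 1 ✓

37 3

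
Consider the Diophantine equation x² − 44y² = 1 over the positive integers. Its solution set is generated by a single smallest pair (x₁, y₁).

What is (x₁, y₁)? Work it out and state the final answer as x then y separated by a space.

√44 = [6; 1,1,1,2,1,1,1,12, …], period ℓ=8 (even) → k=7
k=0  a_k=6  p_k/q_k = 6/1
k=1  a_k=1  p_k/q_k = 7/1
k=2  a_k=1  p_k/q_k = 13/2
…
k=5  a_k=1  p_k/q_k = 73/11
k=6  a_k=1  p_k/q_k = 126/19
k=7  a_k=1  p_k/q_k = 199/30
(x₁, y₁) = (199, 30);  199² − 44·30² = 1 ✓

199 30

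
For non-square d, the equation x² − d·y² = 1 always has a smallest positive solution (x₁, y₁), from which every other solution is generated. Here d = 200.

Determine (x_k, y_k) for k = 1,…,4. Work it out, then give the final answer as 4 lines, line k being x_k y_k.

99 7
19601 1386
3880899 274421
768398401 54333972

√200 → a₀=14, period (7,28); ℓ=2 even so k=1
i=0: a=14 ⇒ p=14, q=1
i=1: a=7 ⇒ p=99, q=7
fundamental: x₁=99, y₁=7  (since 9801 − 200·49 = 1)
(99+7√200)^2 = 19601 + 1386√200
(99+7√200)^3 = 3880899 + 274421√200
(99+7√200)^4 = 768398401 + 54333972√200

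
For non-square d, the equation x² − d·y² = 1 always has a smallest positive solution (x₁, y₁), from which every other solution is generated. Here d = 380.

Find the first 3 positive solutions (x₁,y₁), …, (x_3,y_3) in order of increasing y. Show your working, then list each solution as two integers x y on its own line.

d=380: √d = [19; 2,38] (ℓ=2, even), read p_1/q_1
i=0: a=19 ⇒ p=19, q=1
i=1: a=2 ⇒ p=39, q=2
fundamental: x₁=39, y₁=2  (since 1521 − 380·4 = 1)
(39+2√380)^2 = 3041 + 156√380
(39+2√380)^3 = 237159 + 12166√380

39 2
3041 156
237159 12166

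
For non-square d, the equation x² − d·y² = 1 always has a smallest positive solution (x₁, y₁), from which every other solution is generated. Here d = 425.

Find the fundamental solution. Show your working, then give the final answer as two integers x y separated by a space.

√425 → a₀=20, period (1,1,1,1,1,1,40); ℓ=7 odd so k=13
k=0  a_k=20  p_k/q_k = 20/1
…
k=2  a_k=1  p_k/q_k = 41/2
…
k=5  a_k=1  p_k/q_k = 165/8
k=6  a_k=1  p_k/q_k = 268/13
k=7  a_k=40  p_k/q_k = 10885/528
k=8  a_k=1  p_k/q_k = 11153/541
…
k=10  a_k=1  p_k/q_k = 33191/1610
k=11  a_k=1  p_k/q_k = 55229/2679
k=12  a_k=1  p_k/q_k = 88420/4289
k=13  a_k=1  p_k/q_k = 143649/6968
→ (143649, 6968).  Check: 143649²=20635035201, 425·6968²=20635035200, difference 1.

143649 6968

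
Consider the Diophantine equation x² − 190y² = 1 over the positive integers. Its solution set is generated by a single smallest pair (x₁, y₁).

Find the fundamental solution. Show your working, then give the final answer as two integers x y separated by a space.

52021 3774

√190 → a₀=13, period (1,3,1,1,1,…,3,1,26); ℓ=14 even so k=13
k=0  a_k=13  p_k/q_k = 13/1
k=1  a_k=1  p_k/q_k = 14/1
k=2  a_k=3  p_k/q_k = 55/4
…
k=4  a_k=1  p_k/q_k = 124/9
…
k=6  a_k=2  p_k/q_k = 510/37
…
k=8  a_k=2  p_k/q_k = 2936/213
k=9  a_k=1  p_k/q_k = 4149/301
k=10  a_k=1  p_k/q_k = 7085/514
…
k=12  a_k=3  p_k/q_k = 40787/2959
k=13  a_k=1  p_k/q_k = 52021/3774
(x₁, y₁) = (52021, 3774);  52021² − 190·3774² = 1 ✓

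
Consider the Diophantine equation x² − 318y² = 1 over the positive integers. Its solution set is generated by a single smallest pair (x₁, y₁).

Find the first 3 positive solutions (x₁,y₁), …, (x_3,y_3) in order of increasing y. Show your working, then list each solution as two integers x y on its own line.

√318 = [17; 1,4,1,34, …], period ℓ=4 (even) → k=3
k=0  a_k=17  p_k/q_k = 17/1
…
k=2  a_k=4  p_k/q_k = 89/5
k=3  a_k=1  p_k/q_k = 107/6
(x₁, y₁) = (107, 6);  107² − 318·6² = 1 ✓
(107+6√318)^2 = 22897 + 1284√318
(107+6√318)^3 = 4899851 + 274770√318

107 6
22897 1284
4899851 274770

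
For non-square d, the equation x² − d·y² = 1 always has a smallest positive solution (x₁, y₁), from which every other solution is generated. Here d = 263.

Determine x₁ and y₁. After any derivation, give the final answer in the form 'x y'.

[16; 4,1,1,1,1,15,1,1,1,1,4,32] for √263; ℓ=12 ⇒ convergent index 11
i=0: a=16 ⇒ p=16, q=1
i=1: a=4 ⇒ p=65, q=4
…
i=3: a=1 ⇒ p=146, q=9
…
i=5: a=1 ⇒ p=373, q=23
i=6: a=15 ⇒ p=5822, q=359
i=7: a=1 ⇒ p=6195, q=382
i=8: a=1 ⇒ p=12017, q=741
i=9: a=1 ⇒ p=18212, q=1123
i=10: a=1 ⇒ p=30229, q=1864
i=11: a=4 ⇒ p=139128, q=8579
fundamental: x₁=139128, y₁=8579  (since 19356600384 − 263·73599241 = 1)

139128 8579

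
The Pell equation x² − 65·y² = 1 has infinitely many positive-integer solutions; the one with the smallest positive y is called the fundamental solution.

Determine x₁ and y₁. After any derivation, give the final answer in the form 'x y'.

129 16

[8; 16] for √65; ℓ=1 ⇒ convergent index 1
k=0  a_k=8  p_k/q_k = 8/1
k=1  a_k=16  p_k/q_k = 129/16
(x₁, y₁) = (129, 16);  129² − 65·16² = 1 ✓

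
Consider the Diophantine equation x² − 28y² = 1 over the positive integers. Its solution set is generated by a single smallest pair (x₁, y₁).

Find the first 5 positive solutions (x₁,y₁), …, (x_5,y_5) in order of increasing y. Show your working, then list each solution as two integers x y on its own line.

127 24
32257 6096
8193151 1548360
2081028097 393277344
528572943487 99890897016

d=28: √d = [5; 3,2,3,10] (ℓ=4, even), read p_3/q_3
step 0: (5, 1)  from 5·(1,0) + (0,1)
step 1: (16, 3)  from 3·(5,1) + (1,0)
step 2: (37, 7)  from 2·(16,3) + (5,1)
step 3: (127, 24)  from 3·(37,7) + (16,3)
→ (127, 24).  Check: 127²=16129, 28·24²=16128, difference 1.
(x_2, y_2) = (127·127 + 28·24·24, 127·24 + 24·127) = (32257, 6096)
(x_3, y_3) = (127·32257 + 28·24·6096, 127·6096 + 24·32257) = (8193151, 1548360)
(x_4, y_4) = (127·8193151 + 28·24·1548360, 127·1548360 + 24·8193151) = (2081028097, 393277344)
(x_5, y_5) = (127·2081028097 + 28·24·393277344, 127·393277344 + 24·2081028097) = (528572943487, 99890897016)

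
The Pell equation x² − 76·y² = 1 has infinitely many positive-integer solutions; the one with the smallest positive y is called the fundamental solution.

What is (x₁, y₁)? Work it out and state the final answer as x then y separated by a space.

57799 6630

√76 → a₀=8, period (1,2,1,1,5,4,5,1,1,2,1,16); ℓ=12 even so k=11
a_0=8:  p_0=8·1+0=8,  q_0=8·0+1=1
a_1=1:  p_1=1·8+1=9,  q_1=1·1+0=1
a_2=2:  p_2=2·9+8=26,  q_2=2·1+1=3
a_3=1:  p_3=1·26+9=35,  q_3=1·3+1=4
…
a_5=5:  p_5=5·61+35=340,  q_5=5·7+4=39
…
a_8=1:  p_8=1·7445+1421=8866,  q_8=1·854+163=1017
a_9=1:  p_9=1·8866+7445=16311,  q_9=1·1017+854=1871
a_10=2:  p_10=2·16311+8866=41488,  q_10=2·1871+1017=4759
a_11=1:  p_11=1·41488+16311=57799,  q_11=1·4759+1871=6630
fundamental: x₁=57799, y₁=6630  (since 3340724401 − 76·43956900 = 1)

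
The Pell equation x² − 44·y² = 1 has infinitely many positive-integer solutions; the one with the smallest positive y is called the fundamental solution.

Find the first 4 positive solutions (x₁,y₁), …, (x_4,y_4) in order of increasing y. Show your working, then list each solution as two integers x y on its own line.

√44 = [6; 1,1,1,2,1,1,1,12, …], period ℓ=8 (even) → k=7
i=0: a=6 ⇒ p=6, q=1
i=1: a=1 ⇒ p=7, q=1
…
i=3: a=1 ⇒ p=20, q=3
i=4: a=2 ⇒ p=53, q=8
i=5: a=1 ⇒ p=73, q=11
i=6: a=1 ⇒ p=126, q=19
i=7: a=1 ⇒ p=199, q=30
→ (199, 30).  Check: 199²=39601, 44·30²=39600, difference 1.
k=2:  x_2 = 199·199+44·30·30 = 79201,  y_2 = 199·30+30·199 = 11940
k=3:  x_3 = 199·79201+44·30·11940 = 31521799,  y_3 = 199·11940+30·79201 = 4752090
k=4:  x_4 = 199·31521799+44·30·4752090 = 12545596801,  y_4 = 199·4752090+30·31521799 = 1891319880

199 30
79201 11940
31521799 4752090
12545596801 1891319880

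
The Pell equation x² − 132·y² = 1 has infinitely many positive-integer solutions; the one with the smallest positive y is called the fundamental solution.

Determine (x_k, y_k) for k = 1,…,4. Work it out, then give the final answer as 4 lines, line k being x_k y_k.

√132 = [11; 2,22, …], period ℓ=2 (even) → k=1
k=0  a_k=11  p_k/q_k = 11/1
k=1  a_k=2  p_k/q_k = 23/2
→ (23, 2).  Check: 23²=529, 132·2²=528, difference 1.
(x_2, y_2) = (23·23 + 132·2·2, 23·2 + 2·23) = (1057, 92)
(x_3, y_3) = (23·1057 + 132·2·92, 23·92 + 2·1057) = (48599, 4230)
(x_4, y_4) = (23·48599 + 132·2·4230, 23·4230 + 2·48599) = (2234497, 194488)

23 2
1057 92
48599 4230
2234497 194488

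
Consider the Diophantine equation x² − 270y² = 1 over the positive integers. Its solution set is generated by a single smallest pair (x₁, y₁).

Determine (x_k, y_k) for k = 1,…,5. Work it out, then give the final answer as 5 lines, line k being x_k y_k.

[16; 2,3,6,3,2,32] for √270; ℓ=6 ⇒ convergent index 5
a_0=16:  p_0=16·1+0=16,  q_0=16·0+1=1
a_1=2:  p_1=2·16+1=33,  q_1=2·1+0=2
a_2=3:  p_2=3·33+16=115,  q_2=3·2+1=7
a_3=6:  p_3=6·115+33=723,  q_3=6·7+2=44
a_4=3:  p_4=3·723+115=2284,  q_4=3·44+7=139
a_5=2:  p_5=2·2284+723=5291,  q_5=2·139+44=322
(x₁, y₁) = (5291, 322);  5291² − 270·322² = 1 ✓
k=2:  x_2 = 5291·5291+270·322·322 = 55989361,  y_2 = 5291·322+322·5291 = 3407404
k=3:  x_3 = 5291·55989361+270·322·3407404 = 592479412811,  y_3 = 5291·3407404+322·55989361 = 36057148806
k=4:  x_4 = 5291·592479412811+270·322·36057148806 = 6269617090376641,  y_4 = 5291·36057148806+322·592479412811 = 381556745257688
k=5:  x_5 = 5291·6269617090376641+270·322·381556745257688 = 66345087457886202251,  y_5 = 5291·381556745257688+322·6269617090376641 = 4037633442259705610

5291 322
55989361 3407404
592479412811 36057148806
6269617090376641 381556745257688
66345087457886202251 4037633442259705610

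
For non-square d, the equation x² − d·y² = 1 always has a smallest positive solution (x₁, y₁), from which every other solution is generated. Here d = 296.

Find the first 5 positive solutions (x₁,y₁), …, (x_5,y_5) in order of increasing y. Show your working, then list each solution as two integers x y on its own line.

3699 215
27365201 1590570
202447753299 11767036645
1497708451540801 87052535509140
11080046922051092499 644014645929581075

√296 → a₀=17, period (4,1,7,1,4,34); ℓ=6 even so k=5
k=0  a_k=17  p_k/q_k = 17/1
k=1  a_k=4  p_k/q_k = 69/4
k=2  a_k=1  p_k/q_k = 86/5
…
k=4  a_k=1  p_k/q_k = 757/44
k=5  a_k=4  p_k/q_k = 3699/215
(x₁, y₁) = (3699, 215);  3699² − 296·215² = 1 ✓
k=2:  x_2 = 3699·3699+296·215·215 = 27365201,  y_2 = 3699·215+215·3699 = 1590570
k=3:  x_3 = 3699·27365201+296·215·1590570 = 202447753299,  y_3 = 3699·1590570+215·27365201 = 11767036645
k=4:  x_4 = 3699·202447753299+296·215·11767036645 = 1497708451540801,  y_4 = 3699·11767036645+215·202447753299 = 87052535509140
k=5:  x_5 = 3699·1497708451540801+296·215·87052535509140 = 11080046922051092499,  y_5 = 3699·87052535509140+215·1497708451540801 = 644014645929581075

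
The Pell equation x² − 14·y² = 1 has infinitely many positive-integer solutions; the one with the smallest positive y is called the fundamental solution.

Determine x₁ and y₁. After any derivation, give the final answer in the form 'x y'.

d=14: √d = [3; 1,2,1,6] (ℓ=4, even), read p_3/q_3
i=0: a=3 ⇒ p=3, q=1
i=1: a=1 ⇒ p=4, q=1
i=2: a=2 ⇒ p=11, q=3
i=3: a=1 ⇒ p=15, q=4
fundamental: x₁=15, y₁=4  (since 225 − 14·16 = 1)

15 4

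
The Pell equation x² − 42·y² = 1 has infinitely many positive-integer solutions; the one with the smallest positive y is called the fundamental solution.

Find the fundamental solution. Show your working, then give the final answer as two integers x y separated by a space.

[6; 2,12] for √42; ℓ=2 ⇒ convergent index 1
a_0=6:  p_0=6·1+0=6,  q_0=6·0+1=1
a_1=2:  p_1=2·6+1=13,  q_1=2·1+0=2
(x₁, y₁) = (13, 2);  13² − 42·2² = 1 ✓

13 2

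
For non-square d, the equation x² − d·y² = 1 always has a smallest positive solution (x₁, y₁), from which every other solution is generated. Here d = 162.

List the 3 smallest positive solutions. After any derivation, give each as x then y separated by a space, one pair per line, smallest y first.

√162 = [12; 1,2,1,2,12,2,1,2,1,24, …], period ℓ=10 (even) → k=9
k=0  a_k=12  p_k/q_k = 12/1
…
k=2  a_k=2  p_k/q_k = 38/3
…
k=6  a_k=2  p_k/q_k = 3602/283
…
k=8  a_k=2  p_k/q_k = 14268/1121
k=9  a_k=1  p_k/q_k = 19601/1540
fundamental: x₁=19601, y₁=1540  (since 384199201 − 162·2371600 = 1)
k=2:  x_2 = 19601·19601+162·1540·1540 = 768398401,  y_2 = 19601·1540+1540·19601 = 60371080
k=3:  x_3 = 19601·768398401+162·1540·60371080 = 30122754096401,  y_3 = 19601·60371080+1540·768398401 = 2366667076620

19601 1540
768398401 60371080
30122754096401 2366667076620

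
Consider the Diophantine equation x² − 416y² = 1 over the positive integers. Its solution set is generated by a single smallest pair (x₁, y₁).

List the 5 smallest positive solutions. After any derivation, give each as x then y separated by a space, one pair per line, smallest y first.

5201 255
54100801 2652510
562756526801 27591408765
5853793337683201 287005831321020
60891157735824130001 2985434629809841275

√416 → a₀=20, period (2,1,1,9,1,1,2,40); ℓ=8 even so k=7
i=0: a=20 ⇒ p=20, q=1
i=1: a=2 ⇒ p=41, q=2
i=2: a=1 ⇒ p=61, q=3
i=3: a=1 ⇒ p=102, q=5
i=4: a=9 ⇒ p=979, q=48
…
i=6: a=1 ⇒ p=2060, q=101
i=7: a=2 ⇒ p=5201, q=255
(x₁, y₁) = (5201, 255);  5201² − 416·255² = 1 ✓
(5201+255√416)^2 = 54100801 + 2652510√416
(5201+255√416)^3 = 562756526801 + 27591408765√416
(5201+255√416)^4 = 5853793337683201 + 287005831321020√416
(5201+255√416)^5 = 60891157735824130001 + 2985434629809841275√416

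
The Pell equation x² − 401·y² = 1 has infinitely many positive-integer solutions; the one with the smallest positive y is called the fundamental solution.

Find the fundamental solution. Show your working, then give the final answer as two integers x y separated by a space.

√401 = [20; 40, …], period ℓ=1 (odd) → k=1
step 0: (20, 1)  from 20·(1,0) + (0,1)
step 1: (801, 40)  from 40·(20,1) + (1,0)
→ (801, 40).  Check: 801²=641601, 401·40²=641600, difference 1.

801 40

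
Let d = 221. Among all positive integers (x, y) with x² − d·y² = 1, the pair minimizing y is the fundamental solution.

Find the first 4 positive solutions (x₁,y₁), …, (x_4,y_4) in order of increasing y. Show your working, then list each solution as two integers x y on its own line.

1665 112
5544449 372960
18463013505 1241956688
61481829427201 4135715398080

√221 → a₀=14, period (1,6,2,6,1,28); ℓ=6 even so k=5
step 0: (14, 1)  from 14·(1,0) + (0,1)
step 1: (15, 1)  from 1·(14,1) + (1,0)
…
step 3: (223, 15)  from 2·(104,7) + (15,1)
step 4: (1442, 97)  from 6·(223,15) + (104,7)
step 5: (1665, 112)  from 1·(1442,97) + (223,15)
(x₁, y₁) = (1665, 112);  1665² − 221·112² = 1 ✓
n=2: (1665,112)∘(1665,112) = (1665·1665+221·112·112, 1665·112+112·1665) = (5544449,372960)
n=3: (5544449,372960)∘(1665,112) = (1665·5544449+221·112·372960, 1665·372960+112·5544449) = (18463013505,1241956688)
n=4: (18463013505,1241956688)∘(1665,112) = (1665·18463013505+221·112·1241956688, 1665·1241956688+112·18463013505) = (61481829427201,4135715398080)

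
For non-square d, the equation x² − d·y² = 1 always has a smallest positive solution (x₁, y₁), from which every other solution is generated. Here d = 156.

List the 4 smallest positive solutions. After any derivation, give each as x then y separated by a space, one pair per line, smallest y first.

√156 = [12; 2,24, …], period ℓ=2 (even) → k=1
k=0  a_k=12  p_k/q_k = 12/1
k=1  a_k=2  p_k/q_k = 25/2
fundamental: x₁=25, y₁=2  (since 625 − 156·4 = 1)
n=2: (25,2)∘(25,2) = (25·25+156·2·2, 25·2+2·25) = (1249,100)
n=3: (1249,100)∘(25,2) = (25·1249+156·2·100, 25·100+2·1249) = (62425,4998)
n=4: (62425,4998)∘(25,2) = (25·62425+156·2·4998, 25·4998+2·62425) = (3120001,249800)

25 2
1249 100
62425 4998
3120001 249800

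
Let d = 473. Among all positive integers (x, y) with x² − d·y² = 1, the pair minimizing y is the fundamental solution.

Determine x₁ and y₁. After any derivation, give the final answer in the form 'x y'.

√473 → a₀=21, period (1,2,1,42); ℓ=4 even so k=3
a_0=21:  p_0=21·1+0=21,  q_0=21·0+1=1
…
a_2=2:  p_2=2·22+21=65,  q_2=2·1+1=3
a_3=1:  p_3=1·65+22=87,  q_3=1·3+1=4
(x₁, y₁) = (87, 4);  87² − 473·4² = 1 ✓

87 4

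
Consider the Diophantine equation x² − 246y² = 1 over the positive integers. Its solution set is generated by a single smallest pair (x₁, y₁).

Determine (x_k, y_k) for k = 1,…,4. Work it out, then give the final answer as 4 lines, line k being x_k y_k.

88805 5662
15772656049 1005627820
2801381440774085 178609557104538
497553357680112580801 31722843436331366360

√246 = [15; 1,2,5,1,14,1,5,2,1,30, …], period ℓ=10 (even) → k=9
a_0=15:  p_0=15·1+0=15,  q_0=15·0+1=1
…
a_4=1:  p_4=1·251+47=298,  q_4=1·16+3=19
a_5=14:  p_5=14·298+251=4423,  q_5=14·19+16=282
a_6=1:  p_6=1·4423+298=4721,  q_6=1·282+19=301
…
a_8=2:  p_8=2·28028+4721=60777,  q_8=2·1787+301=3875
a_9=1:  p_9=1·60777+28028=88805,  q_9=1·3875+1787=5662
(x₁, y₁) = (88805, 5662);  88805² − 246·5662² = 1 ✓
(88805+5662√246)^2 = 15772656049 + 1005627820√246
(88805+5662√246)^3 = 2801381440774085 + 178609557104538√246
(88805+5662√246)^4 = 497553357680112580801 + 31722843436331366360√246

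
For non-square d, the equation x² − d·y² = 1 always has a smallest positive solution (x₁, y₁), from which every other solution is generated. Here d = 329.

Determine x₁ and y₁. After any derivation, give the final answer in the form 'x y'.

2376415 131016

√329 → a₀=18, period (7,4,2,1,1,4,1,1,2,4,7,36); ℓ=12 even so k=11
step 0: (18, 1)  from 18·(1,0) + (0,1)
step 1: (127, 7)  from 7·(18,1) + (1,0)
…
step 4: (1705, 94)  from 1·(1179,65) + (526,29)
…
step 6: (13241, 730)  from 4·(2884,159) + (1705,94)
step 7: (16125, 889)  from 1·(13241,730) + (2884,159)
step 8: (29366, 1619)  from 1·(16125,889) + (13241,730)
…
step 10: (328794, 18127)  from 4·(74857,4127) + (29366,1619)
step 11: (2376415, 131016)  from 7·(328794,18127) + (74857,4127)
fundamental: x₁=2376415, y₁=131016  (since 5647348252225 − 329·17165192256 = 1)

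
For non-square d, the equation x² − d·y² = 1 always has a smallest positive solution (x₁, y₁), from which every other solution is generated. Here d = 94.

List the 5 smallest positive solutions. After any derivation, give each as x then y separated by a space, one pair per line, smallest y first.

2143295 221064
9187426914049 947610731760
39382732335491159615 4062018686654877336
168817626601983862467148801 17412208682026983028992480
723651950015758622280719887718975 74638999614285983163562219965864

√94 → a₀=9, period (1,2,3,1,1,…,2,1,18); ℓ=16 even so k=15
step 0: (9, 1)  from 9·(1,0) + (0,1)
step 1: (10, 1)  from 1·(9,1) + (1,0)
…
step 3: (97, 10)  from 3·(29,3) + (10,1)
step 4: (126, 13)  from 1·(97,10) + (29,3)
step 5: (223, 23)  from 1·(126,13) + (97,10)
…
step 7: (1464, 151)  from 1·(1241,128) + (223,23)
step 8: (12953, 1336)  from 8·(1464,151) + (1241,128)
step 9: (14417, 1487)  from 1·(12953,1336) + (1464,151)
…
step 11: (99455, 10258)  from 1·(85038,8771) + (14417,1487)
…
step 14: (1490361, 153719)  from 2·(652934,67345) + (184493,19029)
step 15: (2143295, 221064)  from 1·(1490361,153719) + (652934,67345)
→ (2143295, 221064).  Check: 2143295²=4593713457025, 94·221064²=4593713457024, difference 1.
k=2:  x_2 = 2143295·2143295+94·221064·221064 = 9187426914049,  y_2 = 2143295·221064+221064·2143295 = 947610731760
k=3:  x_3 = 2143295·9187426914049+94·221064·947610731760 = 39382732335491159615,  y_3 = 2143295·947610731760+221064·9187426914049 = 4062018686654877336
k=4:  x_4 = 2143295·39382732335491159615+94·221064·4062018686654877336 = 168817626601983862467148801,  y_4 = 2143295·4062018686654877336+221064·39382732335491159615 = 17412208682026983028992480
k=5:  x_5 = 2143295·168817626601983862467148801+94·221064·17412208682026983028992480 = 723651950015758622280719887718975,  y_5 = 2143295·17412208682026983028992480+221064·168817626601983862467148801 = 74638999614285983163562219965864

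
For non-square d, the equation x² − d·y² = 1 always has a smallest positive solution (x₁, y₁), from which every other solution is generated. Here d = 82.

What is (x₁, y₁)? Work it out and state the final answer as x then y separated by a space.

√82 → a₀=9, period (18); ℓ=1 odd so k=1
i=0: a=9 ⇒ p=9, q=1
i=1: a=18 ⇒ p=163, q=18
fundamental: x₁=163, y₁=18  (since 26569 − 82·324 = 1)

163 18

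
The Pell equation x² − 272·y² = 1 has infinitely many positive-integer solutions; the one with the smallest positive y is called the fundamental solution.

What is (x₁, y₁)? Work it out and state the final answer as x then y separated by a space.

33 2

d=272: √d = [16; 2,32] (ℓ=2, even), read p_1/q_1
a_0=16:  p_0=16·1+0=16,  q_0=16·0+1=1
a_1=2:  p_1=2·16+1=33,  q_1=2·1+0=2
(x₁, y₁) = (33, 2);  33² − 272·2² = 1 ✓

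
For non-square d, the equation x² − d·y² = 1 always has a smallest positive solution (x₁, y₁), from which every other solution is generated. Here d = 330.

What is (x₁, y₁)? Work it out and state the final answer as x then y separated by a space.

[18; 6,36] for √330; ℓ=2 ⇒ convergent index 1
step 0: (18, 1)  from 18·(1,0) + (0,1)
step 1: (109, 6)  from 6·(18,1) + (1,0)
fundamental: x₁=109, y₁=6  (since 11881 − 330·36 = 1)

109 6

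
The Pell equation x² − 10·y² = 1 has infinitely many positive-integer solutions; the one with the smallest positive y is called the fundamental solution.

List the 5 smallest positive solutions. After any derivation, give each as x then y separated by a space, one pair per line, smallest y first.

√10 = [3; 6, …], period ℓ=1 (odd) → k=1
step 0: (3, 1)  from 3·(1,0) + (0,1)
step 1: (19, 6)  from 6·(3,1) + (1,0)
fundamental: x₁=19, y₁=6  (since 361 − 10·36 = 1)
(x_2, y_2) = (19·19 + 10·6·6, 19·6 + 6·19) = (721, 228)
(x_3, y_3) = (19·721 + 10·6·228, 19·228 + 6·721) = (27379, 8658)
(x_4, y_4) = (19·27379 + 10·6·8658, 19·8658 + 6·27379) = (1039681, 328776)
(x_5, y_5) = (19·1039681 + 10·6·328776, 19·328776 + 6·1039681) = (39480499, 12484830)

19 6
721 228
27379 8658
1039681 328776
39480499 12484830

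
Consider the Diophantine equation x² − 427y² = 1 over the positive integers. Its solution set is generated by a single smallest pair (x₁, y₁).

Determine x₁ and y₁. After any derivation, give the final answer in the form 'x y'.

62 3

√427 → a₀=20, period (1,1,1,40); ℓ=4 even so k=3
a_0=20:  p_0=20·1+0=20,  q_0=20·0+1=1
a_1=1:  p_1=1·20+1=21,  q_1=1·1+0=1
a_2=1:  p_2=1·21+20=41,  q_2=1·1+1=2
a_3=1:  p_3=1·41+21=62,  q_3=1·2+1=3
→ (62, 3).  Check: 62²=3844, 427·3²=3843, difference 1.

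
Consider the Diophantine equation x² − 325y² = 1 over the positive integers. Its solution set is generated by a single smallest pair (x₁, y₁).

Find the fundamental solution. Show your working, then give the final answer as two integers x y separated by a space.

√325 = [18; 36, …], period ℓ=1 (odd) → k=1
k=0  a_k=18  p_k/q_k = 18/1
k=1  a_k=36  p_k/q_k = 649/36
→ (649, 36).  Check: 649²=421201, 325·36²=421200, difference 1.

649 36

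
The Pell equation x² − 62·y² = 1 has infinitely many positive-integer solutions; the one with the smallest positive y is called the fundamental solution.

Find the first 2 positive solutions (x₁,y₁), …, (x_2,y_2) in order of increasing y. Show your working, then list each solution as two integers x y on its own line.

63 8
7937 1008

d=62: √d = [7; 1,6,1,14] (ℓ=4, even), read p_3/q_3
step 0: (7, 1)  from 7·(1,0) + (0,1)
step 1: (8, 1)  from 1·(7,1) + (1,0)
step 2: (55, 7)  from 6·(8,1) + (7,1)
step 3: (63, 8)  from 1·(55,7) + (8,1)
→ (63, 8).  Check: 63²=3969, 62·8²=3968, difference 1.
(x_2, y_2) = (63·63 + 62·8·8, 63·8 + 8·63) = (7937, 1008)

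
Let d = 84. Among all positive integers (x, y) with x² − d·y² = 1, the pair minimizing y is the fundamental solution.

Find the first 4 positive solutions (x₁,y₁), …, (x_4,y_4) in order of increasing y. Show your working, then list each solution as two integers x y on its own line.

√84 = [9; 6,18, …], period ℓ=2 (even) → k=1
a_0=9:  p_0=9·1+0=9,  q_0=9·0+1=1
a_1=6:  p_1=6·9+1=55,  q_1=6·1+0=6
→ (55, 6).  Check: 55²=3025, 84·6²=3024, difference 1.
k=2:  x_2 = 55·55+84·6·6 = 6049,  y_2 = 55·6+6·55 = 660
k=3:  x_3 = 55·6049+84·6·660 = 665335,  y_3 = 55·660+6·6049 = 72594
k=4:  x_4 = 55·665335+84·6·72594 = 73180801,  y_4 = 55·72594+6·665335 = 7984680

55 6
6049 660
665335 72594
73180801 7984680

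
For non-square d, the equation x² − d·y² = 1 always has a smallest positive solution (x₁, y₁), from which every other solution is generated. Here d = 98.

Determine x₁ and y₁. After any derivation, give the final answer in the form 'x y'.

√98 = [9; 1,8,1,18, …], period ℓ=4 (even) → k=3
step 0: (9, 1)  from 9·(1,0) + (0,1)
…
step 2: (89, 9)  from 8·(10,1) + (9,1)
step 3: (99, 10)  from 1·(89,9) + (10,1)
(x₁, y₁) = (99, 10);  99² − 98·10² = 1 ✓

99 10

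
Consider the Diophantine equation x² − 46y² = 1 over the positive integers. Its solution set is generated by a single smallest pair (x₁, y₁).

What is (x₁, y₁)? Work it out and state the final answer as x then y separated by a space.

√46 = [6; 1,3,1,1,2,6,2,1,1,3,1,12, …], period ℓ=12 (even) → k=11
i=0: a=6 ⇒ p=6, q=1
…
i=2: a=3 ⇒ p=27, q=4
i=3: a=1 ⇒ p=34, q=5
…
i=7: a=2 ⇒ p=2150, q=317
…
i=10: a=3 ⇒ p=19038, q=2807
i=11: a=1 ⇒ p=24335, q=3588
→ (24335, 3588).  Check: 24335²=592192225, 46·3588²=592192224, difference 1.

24335 3588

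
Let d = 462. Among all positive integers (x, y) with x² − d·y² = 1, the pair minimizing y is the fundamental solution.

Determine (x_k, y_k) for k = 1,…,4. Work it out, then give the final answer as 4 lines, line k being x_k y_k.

43 2
3697 172
317899 14790
27335617 1271768

[21; 2,42] for √462; ℓ=2 ⇒ convergent index 1
i=0: a=21 ⇒ p=21, q=1
i=1: a=2 ⇒ p=43, q=2
fundamental: x₁=43, y₁=2  (since 1849 − 462·4 = 1)
(43+2√462)^2 = 3697 + 172√462
(43+2√462)^3 = 317899 + 14790√462
(43+2√462)^4 = 27335617 + 1271768√462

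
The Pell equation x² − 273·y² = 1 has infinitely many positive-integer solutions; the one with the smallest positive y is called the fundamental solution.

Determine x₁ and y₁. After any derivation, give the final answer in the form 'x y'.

[16; 1,1,10,1,1,32] for √273; ℓ=6 ⇒ convergent index 5
i=0: a=16 ⇒ p=16, q=1
…
i=3: a=10 ⇒ p=347, q=21
i=4: a=1 ⇒ p=380, q=23
i=5: a=1 ⇒ p=727, q=44
(x₁, y₁) = (727, 44);  727² − 273·44² = 1 ✓

727 44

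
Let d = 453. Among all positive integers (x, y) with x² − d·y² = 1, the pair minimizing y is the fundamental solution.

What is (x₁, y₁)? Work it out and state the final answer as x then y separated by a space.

d=453: √d = [21; 3,1,1,10,14,10,1,1,3,42] (ℓ=10, even), read p_9/q_9
a_0=21:  p_0=21·1+0=21,  q_0=21·0+1=1
…
a_2=1:  p_2=1·64+21=85,  q_2=1·3+1=4
…
a_5=14:  p_5=14·1575+149=22199,  q_5=14·74+7=1043
a_6=10:  p_6=10·22199+1575=223565,  q_6=10·1043+74=10504
…
a_8=1:  p_8=1·245764+223565=469329,  q_8=1·11547+10504=22051
a_9=3:  p_9=3·469329+245764=1653751,  q_9=3·22051+11547=77700
→ (1653751, 77700).  Check: 1653751²=2734892370001, 453·77700²=2734892370000, difference 1.

1653751 77700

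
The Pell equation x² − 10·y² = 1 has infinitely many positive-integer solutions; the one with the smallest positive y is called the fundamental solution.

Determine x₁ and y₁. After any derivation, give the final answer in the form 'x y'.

19 6

[3; 6] for √10; ℓ=1 ⇒ convergent index 1
i=0: a=3 ⇒ p=3, q=1
i=1: a=6 ⇒ p=19, q=6
fundamental: x₁=19, y₁=6  (since 361 − 10·36 = 1)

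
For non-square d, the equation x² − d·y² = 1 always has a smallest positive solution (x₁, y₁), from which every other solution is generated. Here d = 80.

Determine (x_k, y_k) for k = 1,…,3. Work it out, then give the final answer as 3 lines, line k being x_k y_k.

9 1
161 18
2889 323

[8; 1,16] for √80; ℓ=2 ⇒ convergent index 1
i=0: a=8 ⇒ p=8, q=1
i=1: a=1 ⇒ p=9, q=1
(x₁, y₁) = (9, 1);  9² − 80·1² = 1 ✓
n=2: (9,1)∘(9,1) = (9·9+80·1·1, 9·1+1·9) = (161,18)
n=3: (161,18)∘(9,1) = (9·161+80·1·18, 9·18+1·161) = (2889,323)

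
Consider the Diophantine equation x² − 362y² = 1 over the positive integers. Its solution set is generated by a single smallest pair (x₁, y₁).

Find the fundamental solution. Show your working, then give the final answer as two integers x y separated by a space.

723 38

√362 → a₀=19, period (38); ℓ=1 odd so k=1
i=0: a=19 ⇒ p=19, q=1
i=1: a=38 ⇒ p=723, q=38
(x₁, y₁) = (723, 38);  723² − 362·38² = 1 ✓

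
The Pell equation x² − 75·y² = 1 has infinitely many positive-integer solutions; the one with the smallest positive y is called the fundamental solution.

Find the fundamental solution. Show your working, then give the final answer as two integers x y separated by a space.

26 3

√75 = [8; 1,1,1,16, …], period ℓ=4 (even) → k=3
k=0  a_k=8  p_k/q_k = 8/1
k=1  a_k=1  p_k/q_k = 9/1
k=2  a_k=1  p_k/q_k = 17/2
k=3  a_k=1  p_k/q_k = 26/3
fundamental: x₁=26, y₁=3  (since 676 − 75·9 = 1)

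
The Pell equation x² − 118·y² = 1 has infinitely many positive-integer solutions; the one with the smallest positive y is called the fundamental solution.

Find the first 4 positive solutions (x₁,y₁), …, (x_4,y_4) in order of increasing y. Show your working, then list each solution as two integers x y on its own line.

d=118: √d = [10; 1,6,3,2,10,2,3,6,1,20] (ℓ=10, even), read p_9/q_9
step 0: (10, 1)  from 10·(1,0) + (0,1)
…
step 2: (76, 7)  from 6·(11,1) + (10,1)
step 3: (239, 22)  from 3·(76,7) + (11,1)
…
step 5: (5779, 532)  from 10·(554,51) + (239,22)
step 6: (12112, 1115)  from 2·(5779,532) + (554,51)
step 7: (42115, 3877)  from 3·(12112,1115) + (5779,532)
step 8: (264802, 24377)  from 6·(42115,3877) + (12112,1115)
step 9: (306917, 28254)  from 1·(264802,24377) + (42115,3877)
(x₁, y₁) = (306917, 28254);  306917² − 118·28254² = 1 ✓
(x_2, y_2) = (306917·306917 + 118·28254·28254, 306917·28254 + 28254·306917) = (188396089777, 17343265836)
(x_3, y_3) = (306917·188396089777 + 118·28254·17343265836, 306917·17343265836 + 28254·188396089777) = (115643925371868101, 10645886241146970)
(x_4, y_4) = (306917·115643925371868101 + 118·28254·10645886241146970, 306917·10645886241146970 + 28254·115643925371868101) = (70986173286526887819457, 6534806934930865917144)

306917 28254
188396089777 17343265836
115643925371868101 10645886241146970
70986173286526887819457 6534806934930865917144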